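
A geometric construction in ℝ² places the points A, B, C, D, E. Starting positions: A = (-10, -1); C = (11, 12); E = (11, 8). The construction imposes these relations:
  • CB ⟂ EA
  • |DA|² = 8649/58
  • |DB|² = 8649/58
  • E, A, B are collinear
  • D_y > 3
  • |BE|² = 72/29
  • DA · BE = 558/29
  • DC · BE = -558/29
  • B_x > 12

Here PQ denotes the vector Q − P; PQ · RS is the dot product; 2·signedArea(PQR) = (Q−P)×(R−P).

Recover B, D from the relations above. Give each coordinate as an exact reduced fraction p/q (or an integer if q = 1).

B = (361/29, 250/29)
D = (71/58, 221/58)

1. B_x = 361/29  [E, A, B are collinear ∩ CB ⟂ EA]
2. B_y = 250/29  [E, A, B are collinear ∩ CB ⟂ EA]
   → B = (361/29, 250/29)
3. D_x = 71/58  [line 42/29·x + 18/29·y + -120/29 = 0 ∩ |DA|² = 8649/58]
4. D_y = 221/58  [line 42/29·x + 18/29·y + -120/29 = 0 ∩ |DA|² = 8649/58]
   → D = (71/58, 221/58)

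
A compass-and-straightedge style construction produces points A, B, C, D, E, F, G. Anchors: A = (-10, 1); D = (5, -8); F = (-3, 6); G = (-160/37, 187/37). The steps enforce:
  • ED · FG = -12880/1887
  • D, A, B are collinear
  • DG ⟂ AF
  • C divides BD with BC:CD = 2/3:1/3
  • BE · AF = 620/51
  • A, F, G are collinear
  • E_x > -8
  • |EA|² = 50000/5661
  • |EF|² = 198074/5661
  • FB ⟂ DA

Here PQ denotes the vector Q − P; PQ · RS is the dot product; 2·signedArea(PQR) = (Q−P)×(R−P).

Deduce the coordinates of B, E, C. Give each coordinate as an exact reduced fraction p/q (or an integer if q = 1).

B = (-120/17, -13/17)
C = (50/51, -95/17)
E = (-13450/1887, 1109/629)

1. B_x = -120/17  [D, A, B are collinear ∩ FB ⟂ DA]
2. B_y = -13/17  [D, A, B are collinear ∩ FB ⟂ DA]
   → B = (-120/17, -13/17)
3. E_x = -13450/1887  [line 49/37·x + 35/37·y + 14665/1887 = 0 ∩ |EA|² = 50000/5661]
4. E_y = 1109/629  [line 49/37·x + 35/37·y + 14665/1887 = 0 ∩ |EA|² = 50000/5661]
   → E = (-13450/1887, 1109/629)
5. C_x = 50/51  [C divides BD with BC:CD = 2/3:1/3]
6. C_y = -95/17  [C divides BD with BC:CD = 2/3:1/3]
   → C = (50/51, -95/17)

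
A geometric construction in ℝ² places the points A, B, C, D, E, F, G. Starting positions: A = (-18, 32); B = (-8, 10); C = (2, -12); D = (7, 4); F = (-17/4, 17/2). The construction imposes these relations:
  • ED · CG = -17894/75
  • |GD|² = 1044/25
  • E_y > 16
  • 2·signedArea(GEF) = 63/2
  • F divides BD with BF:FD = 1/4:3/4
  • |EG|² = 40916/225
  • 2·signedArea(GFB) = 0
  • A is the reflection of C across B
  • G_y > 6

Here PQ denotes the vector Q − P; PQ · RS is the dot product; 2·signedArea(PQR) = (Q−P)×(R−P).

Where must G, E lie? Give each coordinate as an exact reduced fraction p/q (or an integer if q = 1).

1. G_x = 1  [line -3/2·x + -15/4·y + 51/2 = 0 ∩ |GD|² = 1044/25]
2. G_y = 32/5  [line -3/2·x + -15/4·y + 51/2 = 0 ∩ |GD|² = 1044/25]
   → G = (1, 32/5)
3. E_x = -25/3  [ED · CG = -17894/75 ∩ 2·signedArea(GEF) = 63/2]
4. E_y = 242/15  [ED · CG = -17894/75 ∩ 2·signedArea(GEF) = 63/2]
   → E = (-25/3, 242/15)

E = (-25/3, 242/15)
G = (1, 32/5)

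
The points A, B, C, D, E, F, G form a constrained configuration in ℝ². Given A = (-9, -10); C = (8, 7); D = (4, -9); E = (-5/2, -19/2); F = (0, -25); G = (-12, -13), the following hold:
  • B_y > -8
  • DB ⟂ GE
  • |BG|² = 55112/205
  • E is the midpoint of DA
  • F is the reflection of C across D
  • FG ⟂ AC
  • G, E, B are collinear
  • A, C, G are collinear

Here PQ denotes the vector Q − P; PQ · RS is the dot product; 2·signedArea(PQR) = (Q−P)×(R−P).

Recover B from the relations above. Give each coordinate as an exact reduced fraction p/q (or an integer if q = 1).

B = (694/205, -1503/205)

1. B_x = 694/205  [G, E, B are collinear ∩ DB ⟂ GE]
2. B_y = -1503/205  [G, E, B are collinear ∩ DB ⟂ GE]
   → B = (694/205, -1503/205)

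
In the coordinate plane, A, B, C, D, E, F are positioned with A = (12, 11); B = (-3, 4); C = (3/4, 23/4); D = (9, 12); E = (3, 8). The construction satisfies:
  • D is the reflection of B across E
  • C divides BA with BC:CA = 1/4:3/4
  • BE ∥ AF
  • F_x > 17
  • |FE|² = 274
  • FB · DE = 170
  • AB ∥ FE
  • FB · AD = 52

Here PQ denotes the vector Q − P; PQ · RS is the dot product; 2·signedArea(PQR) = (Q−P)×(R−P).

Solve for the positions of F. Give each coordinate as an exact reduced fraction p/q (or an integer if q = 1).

F = (18, 15)

1. F_x = 18  [AB ∥ FE ∩ BE ∥ AF]
2. F_y = 15  [AB ∥ FE ∩ BE ∥ AF]
   → F = (18, 15)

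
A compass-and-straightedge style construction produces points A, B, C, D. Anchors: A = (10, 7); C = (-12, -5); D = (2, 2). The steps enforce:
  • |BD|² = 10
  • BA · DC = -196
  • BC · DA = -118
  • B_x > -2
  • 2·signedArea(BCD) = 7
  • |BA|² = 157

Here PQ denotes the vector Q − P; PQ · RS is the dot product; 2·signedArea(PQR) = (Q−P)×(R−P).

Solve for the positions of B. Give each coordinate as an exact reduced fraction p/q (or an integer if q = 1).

1. B_x = -1  [BA · DC = -196 ∩ BC · DA = -118]
2. B_y = 1  [BA · DC = -196 ∩ BC · DA = -118]
   → B = (-1, 1)

B = (-1, 1)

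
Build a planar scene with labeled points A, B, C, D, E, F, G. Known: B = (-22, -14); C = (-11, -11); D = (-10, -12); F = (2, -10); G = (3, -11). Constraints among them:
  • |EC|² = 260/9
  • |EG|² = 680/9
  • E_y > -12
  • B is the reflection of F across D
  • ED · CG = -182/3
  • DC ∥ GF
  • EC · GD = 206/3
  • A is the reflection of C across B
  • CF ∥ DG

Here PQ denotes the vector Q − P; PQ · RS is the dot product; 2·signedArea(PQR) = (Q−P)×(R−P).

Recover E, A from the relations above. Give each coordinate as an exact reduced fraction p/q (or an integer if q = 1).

A = (-33, -17)
E = (-17/3, -35/3)

1. E_x = -17/3  [EC · GD = 206/3 ∩ ED · CG = -182/3]
2. E_y = -35/3  [EC · GD = 206/3 ∩ ED · CG = -182/3]
   → E = (-17/3, -35/3)
3. A_x = -33  [A is the reflection of C across B]
4. A_y = -17  [A is the reflection of C across B]
   → A = (-33, -17)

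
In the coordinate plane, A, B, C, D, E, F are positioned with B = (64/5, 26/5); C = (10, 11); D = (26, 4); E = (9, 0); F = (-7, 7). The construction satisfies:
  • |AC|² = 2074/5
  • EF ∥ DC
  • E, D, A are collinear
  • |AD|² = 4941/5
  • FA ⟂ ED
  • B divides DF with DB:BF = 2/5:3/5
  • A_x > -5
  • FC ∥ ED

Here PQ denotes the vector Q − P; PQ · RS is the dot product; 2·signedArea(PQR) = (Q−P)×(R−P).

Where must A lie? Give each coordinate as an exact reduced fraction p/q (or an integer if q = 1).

A = (-23/5, -16/5)

1. A_x = -23/5  [E, D, A are collinear ∩ FA ⟂ ED]
2. A_y = -16/5  [E, D, A are collinear ∩ FA ⟂ ED]
   → A = (-23/5, -16/5)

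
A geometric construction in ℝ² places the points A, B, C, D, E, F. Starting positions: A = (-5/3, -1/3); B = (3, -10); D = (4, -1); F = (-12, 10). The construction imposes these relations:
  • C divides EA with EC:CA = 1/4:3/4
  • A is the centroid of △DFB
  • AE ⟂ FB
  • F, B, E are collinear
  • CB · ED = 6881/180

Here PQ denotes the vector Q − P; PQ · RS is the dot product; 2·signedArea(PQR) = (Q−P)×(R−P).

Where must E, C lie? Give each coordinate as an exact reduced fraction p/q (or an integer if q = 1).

1. E_x = -83/25  [F, B, E are collinear ∩ AE ⟂ FB]
2. E_y = -118/75  [F, B, E are collinear ∩ AE ⟂ FB]
   → E = (-83/25, -118/75)
3. C_x = -218/75  [C divides EA with EC:CA = 1/4:3/4]
4. C_y = -379/300  [C divides EA with EC:CA = 1/4:3/4]
   → C = (-218/75, -379/300)

C = (-218/75, -379/300)
E = (-83/25, -118/75)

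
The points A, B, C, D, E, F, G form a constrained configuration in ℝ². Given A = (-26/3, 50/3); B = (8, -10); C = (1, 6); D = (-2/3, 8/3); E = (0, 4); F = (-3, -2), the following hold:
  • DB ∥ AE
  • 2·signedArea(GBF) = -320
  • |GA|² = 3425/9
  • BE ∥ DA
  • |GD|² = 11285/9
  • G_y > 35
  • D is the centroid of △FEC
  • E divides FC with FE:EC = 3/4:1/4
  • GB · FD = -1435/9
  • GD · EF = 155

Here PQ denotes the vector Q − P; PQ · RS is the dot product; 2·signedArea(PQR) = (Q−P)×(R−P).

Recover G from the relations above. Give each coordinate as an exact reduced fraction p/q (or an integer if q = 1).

1. G_x = -43/3  [GD · EF = 155 ∩ 2·signedArea(GBF) = -320]
2. G_y = 106/3  [GD · EF = 155 ∩ 2·signedArea(GBF) = -320]
   → G = (-43/3, 106/3)

G = (-43/3, 106/3)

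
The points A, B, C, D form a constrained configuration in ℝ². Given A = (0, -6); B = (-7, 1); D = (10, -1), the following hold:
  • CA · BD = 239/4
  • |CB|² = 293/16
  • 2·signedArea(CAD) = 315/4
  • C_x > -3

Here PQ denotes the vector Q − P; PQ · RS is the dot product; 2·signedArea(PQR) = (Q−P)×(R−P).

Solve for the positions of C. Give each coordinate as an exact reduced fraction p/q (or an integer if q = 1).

1. C_x = -11/4  [CA · BD = 239/4 ∩ 2·signedArea(CAD) = 315/4]
2. C_y = 1/2  [CA · BD = 239/4 ∩ 2·signedArea(CAD) = 315/4]
   → C = (-11/4, 1/2)

C = (-11/4, 1/2)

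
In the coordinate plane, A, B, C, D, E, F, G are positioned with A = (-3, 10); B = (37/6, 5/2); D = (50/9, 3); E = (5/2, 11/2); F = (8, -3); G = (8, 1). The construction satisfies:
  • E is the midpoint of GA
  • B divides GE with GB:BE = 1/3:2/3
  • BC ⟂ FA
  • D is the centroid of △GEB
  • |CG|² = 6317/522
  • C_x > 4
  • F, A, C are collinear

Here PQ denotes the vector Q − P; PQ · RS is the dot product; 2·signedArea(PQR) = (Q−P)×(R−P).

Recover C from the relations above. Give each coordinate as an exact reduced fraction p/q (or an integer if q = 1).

1. C_x = 787/174  [F, A, C are collinear ∩ BC ⟂ FA]
2. C_y = 193/174  [F, A, C are collinear ∩ BC ⟂ FA]
   → C = (787/174, 193/174)

C = (787/174, 193/174)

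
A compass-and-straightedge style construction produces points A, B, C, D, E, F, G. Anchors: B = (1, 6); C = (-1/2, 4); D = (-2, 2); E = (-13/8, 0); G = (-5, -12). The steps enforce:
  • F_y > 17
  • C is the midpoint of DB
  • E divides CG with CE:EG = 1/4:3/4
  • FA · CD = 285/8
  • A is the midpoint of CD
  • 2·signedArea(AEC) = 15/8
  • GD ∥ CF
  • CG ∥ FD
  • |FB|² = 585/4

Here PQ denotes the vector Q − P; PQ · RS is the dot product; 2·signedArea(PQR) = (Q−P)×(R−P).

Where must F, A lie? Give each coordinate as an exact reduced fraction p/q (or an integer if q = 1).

A = (-5/4, 3)
F = (5/2, 18)

1. F_x = 5/2  [CG ∥ FD ∩ GD ∥ CF]
2. F_y = 18  [CG ∥ FD ∩ GD ∥ CF]
   → F = (5/2, 18)
3. A_x = -5/4  [A is the midpoint of CD]
4. A_y = 3  [A is the midpoint of CD]
   → A = (-5/4, 3)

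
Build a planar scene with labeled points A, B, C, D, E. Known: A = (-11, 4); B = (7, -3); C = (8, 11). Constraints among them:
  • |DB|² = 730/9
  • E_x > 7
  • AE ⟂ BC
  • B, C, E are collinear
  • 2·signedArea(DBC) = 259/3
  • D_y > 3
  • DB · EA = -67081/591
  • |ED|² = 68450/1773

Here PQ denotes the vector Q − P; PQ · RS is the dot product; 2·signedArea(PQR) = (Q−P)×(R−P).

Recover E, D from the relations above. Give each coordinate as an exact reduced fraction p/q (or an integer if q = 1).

1. E_x = 1459/197  [B, C, E are collinear ∩ AE ⟂ BC]
2. E_y = 529/197  [B, C, E are collinear ∩ AE ⟂ BC]
   → E = (1459/197, 529/197)
3. D_x = 4/3  [line 3626/197·x + -259/197·y + -11396/591 = 0 ∩ |DB|² = 730/9]
4. D_y = 4  [line 3626/197·x + -259/197·y + -11396/591 = 0 ∩ |DB|² = 730/9]
   → D = (4/3, 4)

D = (4/3, 4)
E = (1459/197, 529/197)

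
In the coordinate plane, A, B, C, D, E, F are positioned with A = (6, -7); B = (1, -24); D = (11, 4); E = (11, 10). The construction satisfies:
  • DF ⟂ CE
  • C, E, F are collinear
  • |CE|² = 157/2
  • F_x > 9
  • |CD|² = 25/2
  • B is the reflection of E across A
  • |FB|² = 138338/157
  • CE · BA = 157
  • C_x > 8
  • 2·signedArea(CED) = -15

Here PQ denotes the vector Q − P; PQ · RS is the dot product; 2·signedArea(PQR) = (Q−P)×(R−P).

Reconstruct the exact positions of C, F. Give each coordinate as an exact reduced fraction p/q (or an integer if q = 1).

C = (17/2, 3/2)
F = (1472/157, 703/157)

1. C_x = 17/2  [CE · BA = 157 ∩ 2·signedArea(CED) = -15]
2. C_y = 3/2  [CE · BA = 157 ∩ 2·signedArea(CED) = -15]
   → C = (17/2, 3/2)
3. F_x = 1472/157  [C, E, F are collinear ∩ DF ⟂ CE]
4. F_y = 703/157  [C, E, F are collinear ∩ DF ⟂ CE]
   → F = (1472/157, 703/157)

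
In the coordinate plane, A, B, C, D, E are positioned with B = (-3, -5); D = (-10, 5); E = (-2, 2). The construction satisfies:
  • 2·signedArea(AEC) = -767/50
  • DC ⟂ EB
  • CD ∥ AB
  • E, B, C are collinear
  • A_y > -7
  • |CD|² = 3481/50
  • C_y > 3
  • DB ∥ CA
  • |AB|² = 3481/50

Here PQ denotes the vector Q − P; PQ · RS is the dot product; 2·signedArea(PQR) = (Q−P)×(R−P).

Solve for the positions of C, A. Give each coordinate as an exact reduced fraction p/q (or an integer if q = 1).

A = (263/50, -309/50)
C = (-87/50, 191/50)

1. C_x = -87/50  [E, B, C are collinear ∩ DC ⟂ EB]
2. C_y = 191/50  [E, B, C are collinear ∩ DC ⟂ EB]
   → C = (-87/50, 191/50)
3. A_x = 263/50  [CD ∥ AB ∩ DB ∥ CA]
4. A_y = -309/50  [CD ∥ AB ∩ DB ∥ CA]
   → A = (263/50, -309/50)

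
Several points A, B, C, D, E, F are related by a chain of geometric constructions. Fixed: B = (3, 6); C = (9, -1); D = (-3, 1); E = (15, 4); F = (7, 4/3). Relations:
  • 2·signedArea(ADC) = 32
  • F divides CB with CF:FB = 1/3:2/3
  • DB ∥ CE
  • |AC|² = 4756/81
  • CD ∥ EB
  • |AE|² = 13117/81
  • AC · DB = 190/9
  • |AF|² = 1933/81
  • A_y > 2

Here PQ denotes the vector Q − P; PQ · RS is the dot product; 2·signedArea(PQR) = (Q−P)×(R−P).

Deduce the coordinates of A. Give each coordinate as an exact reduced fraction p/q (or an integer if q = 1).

1. A_x = 7/3  [AC · DB = 190/9 ∩ 2·signedArea(ADC) = 32]
2. A_y = 25/9  [AC · DB = 190/9 ∩ 2·signedArea(ADC) = 32]
   → A = (7/3, 25/9)

A = (7/3, 25/9)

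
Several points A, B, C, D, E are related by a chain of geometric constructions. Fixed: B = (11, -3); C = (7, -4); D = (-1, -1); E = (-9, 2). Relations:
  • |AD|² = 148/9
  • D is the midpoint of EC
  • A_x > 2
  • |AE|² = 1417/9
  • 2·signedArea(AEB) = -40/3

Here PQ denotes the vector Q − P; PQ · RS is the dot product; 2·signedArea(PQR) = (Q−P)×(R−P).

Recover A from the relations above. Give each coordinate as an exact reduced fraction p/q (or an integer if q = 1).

1. A_x = 3  [line 5·x + 20·y + 55/3 = 0 ∩ |AE|² = 1417/9]
2. A_y = -5/3  [line 5·x + 20·y + 55/3 = 0 ∩ |AE|² = 1417/9]
   → A = (3, -5/3)

A = (3, -5/3)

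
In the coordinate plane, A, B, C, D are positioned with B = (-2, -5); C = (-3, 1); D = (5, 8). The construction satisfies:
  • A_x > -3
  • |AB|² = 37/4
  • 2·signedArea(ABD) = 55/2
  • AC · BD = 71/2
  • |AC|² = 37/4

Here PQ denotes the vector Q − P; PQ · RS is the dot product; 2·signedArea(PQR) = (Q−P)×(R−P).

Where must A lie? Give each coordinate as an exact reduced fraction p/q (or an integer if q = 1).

A = (-5/2, -2)

1. A_x = -5/2  [2·signedArea(ABD) = 55/2 ∩ AC · BD = 71/2]
2. A_y = -2  [2·signedArea(ABD) = 55/2 ∩ AC · BD = 71/2]
   → A = (-5/2, -2)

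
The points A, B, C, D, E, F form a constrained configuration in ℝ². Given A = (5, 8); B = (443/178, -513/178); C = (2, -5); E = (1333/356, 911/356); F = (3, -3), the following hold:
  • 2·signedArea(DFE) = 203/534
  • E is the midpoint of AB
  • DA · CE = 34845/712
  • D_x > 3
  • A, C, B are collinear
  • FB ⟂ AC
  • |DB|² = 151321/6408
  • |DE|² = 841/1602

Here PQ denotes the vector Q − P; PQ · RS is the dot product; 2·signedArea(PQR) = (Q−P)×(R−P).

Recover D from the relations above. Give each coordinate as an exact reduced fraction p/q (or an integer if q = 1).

D = (1275/356, 1979/1068)

1. D_x = 1275/356  [DA · CE = 34845/712 ∩ 2·signedArea(DFE) = 203/534]
2. D_y = 1979/1068  [DA · CE = 34845/712 ∩ 2·signedArea(DFE) = 203/534]
   → D = (1275/356, 1979/1068)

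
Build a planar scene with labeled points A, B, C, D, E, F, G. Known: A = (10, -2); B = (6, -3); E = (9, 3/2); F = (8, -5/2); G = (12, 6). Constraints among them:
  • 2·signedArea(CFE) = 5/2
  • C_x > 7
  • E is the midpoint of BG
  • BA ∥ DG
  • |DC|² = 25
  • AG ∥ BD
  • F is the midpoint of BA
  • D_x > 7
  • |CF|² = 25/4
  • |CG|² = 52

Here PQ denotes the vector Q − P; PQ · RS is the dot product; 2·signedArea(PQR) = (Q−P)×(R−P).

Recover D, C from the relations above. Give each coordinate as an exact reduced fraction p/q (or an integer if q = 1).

1. D_x = 8  [BA ∥ DG ∩ AG ∥ BD]
2. D_y = 5  [BA ∥ DG ∩ AG ∥ BD]
   → D = (8, 5)
3. C_x = 8  [line -4·x + 1·y + 32 = 0 ∩ |CF|² = 25/4]
4. C_y = 0  [line -4·x + 1·y + 32 = 0 ∩ |CF|² = 25/4]
   → C = (8, 0)

C = (8, 0)
D = (8, 5)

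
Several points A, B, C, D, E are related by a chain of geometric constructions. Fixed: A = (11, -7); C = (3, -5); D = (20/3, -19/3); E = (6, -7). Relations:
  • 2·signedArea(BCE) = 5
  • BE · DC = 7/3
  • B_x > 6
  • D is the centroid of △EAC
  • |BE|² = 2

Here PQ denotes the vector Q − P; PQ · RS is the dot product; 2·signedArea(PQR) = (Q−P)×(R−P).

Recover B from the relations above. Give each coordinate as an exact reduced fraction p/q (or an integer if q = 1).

B = (7, -6)

1. B_x = 7  [2·signedArea(BCE) = 5 ∩ BE · DC = 7/3]
2. B_y = -6  [2·signedArea(BCE) = 5 ∩ BE · DC = 7/3]
   → B = (7, -6)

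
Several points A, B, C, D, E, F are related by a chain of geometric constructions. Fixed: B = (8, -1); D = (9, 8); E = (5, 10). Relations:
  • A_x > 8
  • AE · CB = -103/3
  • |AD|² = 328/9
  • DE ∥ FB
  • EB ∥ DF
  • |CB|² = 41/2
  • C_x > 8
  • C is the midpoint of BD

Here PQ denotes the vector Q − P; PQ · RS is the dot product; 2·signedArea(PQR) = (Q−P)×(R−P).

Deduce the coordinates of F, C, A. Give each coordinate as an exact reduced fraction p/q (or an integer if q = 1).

1. F_x = 12  [DE ∥ FB ∩ EB ∥ DF]
2. F_y = -3  [DE ∥ FB ∩ EB ∥ DF]
   → F = (12, -3)
3. C_x = 17/2  [C is the midpoint of BD]
4. C_y = 7/2  [C is the midpoint of BD]
   → C = (17/2, 7/2)
5. A_x = 25/3  [line 1/2·x + 9/2·y + -79/6 = 0 ∩ |AD|² = 328/9]
6. A_y = 2  [line 1/2·x + 9/2·y + -79/6 = 0 ∩ |AD|² = 328/9]
   → A = (25/3, 2)

A = (25/3, 2)
C = (17/2, 7/2)
F = (12, -3)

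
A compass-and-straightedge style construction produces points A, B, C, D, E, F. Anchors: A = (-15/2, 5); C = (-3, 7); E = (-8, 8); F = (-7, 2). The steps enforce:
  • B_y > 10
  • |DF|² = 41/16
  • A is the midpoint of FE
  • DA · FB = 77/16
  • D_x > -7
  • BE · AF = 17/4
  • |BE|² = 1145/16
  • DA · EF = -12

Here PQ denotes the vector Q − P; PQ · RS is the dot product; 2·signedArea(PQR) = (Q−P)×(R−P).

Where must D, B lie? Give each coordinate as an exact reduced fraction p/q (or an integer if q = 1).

B = (0, 43/4)
D = (-6, 13/4)

1. D_x = -6  [line -1·x + 6·y + -51/2 = 0 ∩ |DF|² = 41/16]
2. D_y = 13/4  [line -1·x + 6·y + -51/2 = 0 ∩ |DF|² = 41/16]
   → D = (-6, 13/4)
3. B_x = 0  [BE · AF = 17/4 ∩ DA · FB = 77/16]
4. B_y = 43/4  [BE · AF = 17/4 ∩ DA · FB = 77/16]
   → B = (0, 43/4)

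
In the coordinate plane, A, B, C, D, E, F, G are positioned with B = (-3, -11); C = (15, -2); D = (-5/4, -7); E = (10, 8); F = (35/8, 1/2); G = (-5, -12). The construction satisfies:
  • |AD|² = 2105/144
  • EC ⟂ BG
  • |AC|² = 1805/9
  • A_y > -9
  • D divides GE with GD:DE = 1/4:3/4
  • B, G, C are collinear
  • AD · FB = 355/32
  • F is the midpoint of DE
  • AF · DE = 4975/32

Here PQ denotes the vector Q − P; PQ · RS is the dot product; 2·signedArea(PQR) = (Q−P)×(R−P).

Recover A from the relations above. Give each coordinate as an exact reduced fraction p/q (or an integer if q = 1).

1. A_x = 7/3  [AD · FB = 355/32 ∩ AF · DE = 4975/32]
2. A_y = -25/3  [AD · FB = 355/32 ∩ AF · DE = 4975/32]
   → A = (7/3, -25/3)

A = (7/3, -25/3)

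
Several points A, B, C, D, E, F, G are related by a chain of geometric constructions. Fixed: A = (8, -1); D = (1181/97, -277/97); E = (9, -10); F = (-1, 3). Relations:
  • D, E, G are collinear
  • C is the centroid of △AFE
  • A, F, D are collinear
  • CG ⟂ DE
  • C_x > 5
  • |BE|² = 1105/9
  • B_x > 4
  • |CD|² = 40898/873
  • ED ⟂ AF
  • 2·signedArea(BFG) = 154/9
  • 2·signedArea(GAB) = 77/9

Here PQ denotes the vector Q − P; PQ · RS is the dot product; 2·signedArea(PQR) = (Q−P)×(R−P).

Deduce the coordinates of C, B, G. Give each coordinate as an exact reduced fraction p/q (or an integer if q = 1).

1. C_x = 16/3  [C is the centroid of △AFE]
2. C_y = -8/3  [C is the centroid of △AFE]
   → C = (16/3, -8/3)
3. G_x = 3235/291  [D, E, G are collinear ∩ CG ⟂ DE]
4. G_y = -508/97  [D, E, G are collinear ∩ CG ⟂ DE]
   → G = (3235/291, -508/97)
5. B_x = 5  [2·signedArea(BFG) = 154/9 ∩ 2·signedArea(GAB) = 77/9]
6. B_y = 1/3  [2·signedArea(BFG) = 154/9 ∩ 2·signedArea(GAB) = 77/9]
   → B = (5, 1/3)

B = (5, 1/3)
C = (16/3, -8/3)
G = (3235/291, -508/97)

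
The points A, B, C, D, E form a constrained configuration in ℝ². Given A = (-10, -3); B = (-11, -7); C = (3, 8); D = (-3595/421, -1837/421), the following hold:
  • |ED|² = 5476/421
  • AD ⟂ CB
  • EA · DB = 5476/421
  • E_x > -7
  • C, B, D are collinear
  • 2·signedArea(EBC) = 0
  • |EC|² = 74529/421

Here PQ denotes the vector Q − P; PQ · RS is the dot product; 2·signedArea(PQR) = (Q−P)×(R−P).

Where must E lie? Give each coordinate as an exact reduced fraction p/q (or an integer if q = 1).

E = (-2559/421, -727/421)

1. E_x = -2559/421  [2·signedArea(EBC) = 0 ∩ EA · DB = 5476/421]
2. E_y = -727/421  [2·signedArea(EBC) = 0 ∩ EA · DB = 5476/421]
   → E = (-2559/421, -727/421)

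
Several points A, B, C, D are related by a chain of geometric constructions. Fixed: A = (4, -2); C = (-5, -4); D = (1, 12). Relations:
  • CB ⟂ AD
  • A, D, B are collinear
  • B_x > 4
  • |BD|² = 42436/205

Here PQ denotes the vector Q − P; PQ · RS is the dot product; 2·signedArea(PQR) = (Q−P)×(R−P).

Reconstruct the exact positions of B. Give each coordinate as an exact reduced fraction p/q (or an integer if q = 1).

1. B_x = 823/205  [A, D, B are collinear ∩ CB ⟂ AD]
2. B_y = -424/205  [A, D, B are collinear ∩ CB ⟂ AD]
   → B = (823/205, -424/205)

B = (823/205, -424/205)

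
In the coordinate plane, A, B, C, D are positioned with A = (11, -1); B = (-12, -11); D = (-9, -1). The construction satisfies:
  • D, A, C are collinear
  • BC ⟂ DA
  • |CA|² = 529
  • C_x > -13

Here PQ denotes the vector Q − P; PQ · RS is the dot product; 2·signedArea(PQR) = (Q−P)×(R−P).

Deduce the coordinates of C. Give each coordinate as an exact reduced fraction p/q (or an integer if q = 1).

C = (-12, -1)

1. C_x = -12  [D, A, C are collinear ∩ BC ⟂ DA]
2. C_y = -1  [D, A, C are collinear ∩ BC ⟂ DA]
   → C = (-12, -1)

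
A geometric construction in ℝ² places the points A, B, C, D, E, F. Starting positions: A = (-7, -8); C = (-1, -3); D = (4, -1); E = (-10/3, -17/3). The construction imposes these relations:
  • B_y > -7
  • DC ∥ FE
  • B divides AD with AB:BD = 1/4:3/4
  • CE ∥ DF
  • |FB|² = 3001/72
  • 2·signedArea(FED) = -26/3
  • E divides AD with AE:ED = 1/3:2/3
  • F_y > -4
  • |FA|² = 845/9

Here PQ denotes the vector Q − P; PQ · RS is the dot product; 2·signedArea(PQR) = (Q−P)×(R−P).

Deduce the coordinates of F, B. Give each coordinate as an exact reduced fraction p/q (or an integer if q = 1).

1. F_x = 5/3  [DC ∥ FE ∩ CE ∥ DF]
2. F_y = -11/3  [DC ∥ FE ∩ CE ∥ DF]
   → F = (5/3, -11/3)
3. B_x = -17/4  [B divides AD with AB:BD = 1/4:3/4]
4. B_y = -25/4  [B divides AD with AB:BD = 1/4:3/4]
   → B = (-17/4, -25/4)

B = (-17/4, -25/4)
F = (5/3, -11/3)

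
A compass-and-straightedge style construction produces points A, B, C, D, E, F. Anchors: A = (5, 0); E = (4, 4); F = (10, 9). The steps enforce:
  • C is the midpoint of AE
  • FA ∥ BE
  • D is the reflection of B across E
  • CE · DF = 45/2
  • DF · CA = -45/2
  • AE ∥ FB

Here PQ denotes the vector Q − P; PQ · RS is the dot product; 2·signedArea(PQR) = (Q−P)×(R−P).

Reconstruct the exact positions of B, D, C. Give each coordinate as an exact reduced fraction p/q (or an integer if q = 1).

1. B_x = 9  [FA ∥ BE ∩ AE ∥ FB]
2. B_y = 13  [FA ∥ BE ∩ AE ∥ FB]
   → B = (9, 13)
3. D_x = -1  [D is the reflection of B across E]
4. D_y = -5  [D is the reflection of B across E]
   → D = (-1, -5)
5. C_x = 9/2  [C is the midpoint of AE]
6. C_y = 2  [C is the midpoint of AE]
   → C = (9/2, 2)

B = (9, 13)
C = (9/2, 2)
D = (-1, -5)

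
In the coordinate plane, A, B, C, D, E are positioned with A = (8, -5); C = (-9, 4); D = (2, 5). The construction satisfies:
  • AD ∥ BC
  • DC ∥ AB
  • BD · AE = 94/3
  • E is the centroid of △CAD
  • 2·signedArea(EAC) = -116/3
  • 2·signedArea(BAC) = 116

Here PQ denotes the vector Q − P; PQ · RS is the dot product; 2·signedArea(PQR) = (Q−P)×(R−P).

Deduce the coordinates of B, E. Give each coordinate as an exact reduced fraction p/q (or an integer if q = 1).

1. B_x = -3  [AD ∥ BC ∩ DC ∥ AB]
2. B_y = -6  [AD ∥ BC ∩ DC ∥ AB]
   → B = (-3, -6)
3. E_x = 1/3  [E is the centroid of △CAD]
4. E_y = 4/3  [E is the centroid of △CAD]
   → E = (1/3, 4/3)

B = (-3, -6)
E = (1/3, 4/3)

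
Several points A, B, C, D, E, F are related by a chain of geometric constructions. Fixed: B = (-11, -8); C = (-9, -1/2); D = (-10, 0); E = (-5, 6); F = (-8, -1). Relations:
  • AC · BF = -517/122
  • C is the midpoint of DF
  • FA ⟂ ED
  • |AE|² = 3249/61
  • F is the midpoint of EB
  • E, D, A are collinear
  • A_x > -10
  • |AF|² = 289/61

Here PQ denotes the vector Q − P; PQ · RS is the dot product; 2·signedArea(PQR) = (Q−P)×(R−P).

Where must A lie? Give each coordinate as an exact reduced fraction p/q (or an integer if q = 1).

A = (-590/61, 24/61)

1. A_x = -590/61  [E, D, A are collinear ∩ FA ⟂ ED]
2. A_y = 24/61  [E, D, A are collinear ∩ FA ⟂ ED]
   → A = (-590/61, 24/61)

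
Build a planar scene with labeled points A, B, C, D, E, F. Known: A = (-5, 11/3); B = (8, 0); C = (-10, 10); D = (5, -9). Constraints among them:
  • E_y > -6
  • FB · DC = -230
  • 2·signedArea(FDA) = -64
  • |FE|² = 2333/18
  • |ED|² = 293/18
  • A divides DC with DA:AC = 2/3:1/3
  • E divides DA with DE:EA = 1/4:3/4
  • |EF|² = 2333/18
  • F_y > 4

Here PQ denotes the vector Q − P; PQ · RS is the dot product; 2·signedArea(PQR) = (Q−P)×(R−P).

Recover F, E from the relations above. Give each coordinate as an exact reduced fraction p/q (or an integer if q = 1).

E = (5/2, -35/6)
F = (-1, 5)

1. F_x = -1  [2·signedArea(FDA) = -64 ∩ FB · DC = -230]
2. F_y = 5  [2·signedArea(FDA) = -64 ∩ FB · DC = -230]
   → F = (-1, 5)
3. E_x = 5/2  [E divides DA with DE:EA = 1/4:3/4]
4. E_y = -35/6  [E divides DA with DE:EA = 1/4:3/4]
   → E = (5/2, -35/6)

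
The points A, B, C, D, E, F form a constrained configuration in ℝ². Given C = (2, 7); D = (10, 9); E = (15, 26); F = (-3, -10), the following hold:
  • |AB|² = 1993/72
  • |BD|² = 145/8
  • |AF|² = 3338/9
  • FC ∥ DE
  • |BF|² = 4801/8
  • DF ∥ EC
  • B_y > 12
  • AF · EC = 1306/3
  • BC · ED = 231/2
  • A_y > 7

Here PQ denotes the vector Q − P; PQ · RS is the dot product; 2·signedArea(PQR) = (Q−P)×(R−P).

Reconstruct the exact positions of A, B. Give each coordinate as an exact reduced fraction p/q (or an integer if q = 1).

A = (14/3, 23/3)
B = (29/4, 49/4)

1. A_x = 14/3  [line 13·x + 19·y + -619/3 = 0 ∩ |AF|² = 3338/9]
2. A_y = 23/3  [line 13·x + 19·y + -619/3 = 0 ∩ |AF|² = 3338/9]
   → A = (14/3, 23/3)
3. B_x = 29/4  [line 5·x + 17·y + -489/2 = 0 ∩ |BD|² = 145/8]
4. B_y = 49/4  [line 5·x + 17·y + -489/2 = 0 ∩ |BD|² = 145/8]
   → B = (29/4, 49/4)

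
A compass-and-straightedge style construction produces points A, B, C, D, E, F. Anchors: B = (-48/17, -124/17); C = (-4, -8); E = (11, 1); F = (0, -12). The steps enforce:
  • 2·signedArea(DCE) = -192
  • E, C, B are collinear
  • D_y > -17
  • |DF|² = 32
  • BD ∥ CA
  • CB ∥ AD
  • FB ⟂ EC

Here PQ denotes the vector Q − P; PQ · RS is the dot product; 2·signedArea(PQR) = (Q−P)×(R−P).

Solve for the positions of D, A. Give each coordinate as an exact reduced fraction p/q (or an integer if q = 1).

A = (48/17, -284/17)
D = (4, -16)

1. D_x = 4  [line -9·x + 15·y + 276 = 0 ∩ |DF|² = 32]
2. D_y = -16  [line -9·x + 15·y + 276 = 0 ∩ |DF|² = 32]
   → D = (4, -16)
3. A_x = 48/17  [CB ∥ AD ∩ BD ∥ CA]
4. A_y = -284/17  [CB ∥ AD ∩ BD ∥ CA]
   → A = (48/17, -284/17)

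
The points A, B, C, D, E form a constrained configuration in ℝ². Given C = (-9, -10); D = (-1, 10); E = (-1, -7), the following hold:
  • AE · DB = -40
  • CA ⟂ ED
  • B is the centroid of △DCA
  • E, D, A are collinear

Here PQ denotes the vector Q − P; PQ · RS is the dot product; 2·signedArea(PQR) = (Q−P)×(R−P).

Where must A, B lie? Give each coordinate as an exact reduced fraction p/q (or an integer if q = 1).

A = (-1, -10)
B = (-11/3, -10/3)

1. A_x = -1  [E, D, A are collinear ∩ CA ⟂ ED]
2. A_y = -10  [E, D, A are collinear ∩ CA ⟂ ED]
   → A = (-1, -10)
3. B_x = -11/3  [B is the centroid of △DCA]
4. B_y = -10/3  [B is the centroid of △DCA]
   → B = (-11/3, -10/3)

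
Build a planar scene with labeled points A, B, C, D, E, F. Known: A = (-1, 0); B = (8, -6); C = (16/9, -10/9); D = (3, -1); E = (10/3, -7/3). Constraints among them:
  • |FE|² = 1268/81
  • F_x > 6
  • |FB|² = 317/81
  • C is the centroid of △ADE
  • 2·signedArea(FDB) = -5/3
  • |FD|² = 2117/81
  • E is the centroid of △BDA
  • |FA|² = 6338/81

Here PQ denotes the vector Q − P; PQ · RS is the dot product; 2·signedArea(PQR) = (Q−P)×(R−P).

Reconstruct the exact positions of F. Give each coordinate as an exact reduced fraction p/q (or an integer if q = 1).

F = (58/9, -43/9)

1. F_x = 58/9  [line 5·x + 5·y + -25/3 = 0 ∩ |FE|² = 1268/81]
2. F_y = -43/9  [line 5·x + 5·y + -25/3 = 0 ∩ |FE|² = 1268/81]
   → F = (58/9, -43/9)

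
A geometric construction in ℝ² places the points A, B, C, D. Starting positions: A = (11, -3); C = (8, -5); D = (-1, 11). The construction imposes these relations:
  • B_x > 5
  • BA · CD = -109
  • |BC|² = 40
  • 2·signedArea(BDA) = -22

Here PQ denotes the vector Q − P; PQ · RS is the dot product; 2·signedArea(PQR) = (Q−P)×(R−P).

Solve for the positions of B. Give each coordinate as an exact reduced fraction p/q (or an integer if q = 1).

1. B_x = 6  [2·signedArea(BDA) = -22 ∩ BA · CD = -109]
2. B_y = 1  [2·signedArea(BDA) = -22 ∩ BA · CD = -109]
   → B = (6, 1)

B = (6, 1)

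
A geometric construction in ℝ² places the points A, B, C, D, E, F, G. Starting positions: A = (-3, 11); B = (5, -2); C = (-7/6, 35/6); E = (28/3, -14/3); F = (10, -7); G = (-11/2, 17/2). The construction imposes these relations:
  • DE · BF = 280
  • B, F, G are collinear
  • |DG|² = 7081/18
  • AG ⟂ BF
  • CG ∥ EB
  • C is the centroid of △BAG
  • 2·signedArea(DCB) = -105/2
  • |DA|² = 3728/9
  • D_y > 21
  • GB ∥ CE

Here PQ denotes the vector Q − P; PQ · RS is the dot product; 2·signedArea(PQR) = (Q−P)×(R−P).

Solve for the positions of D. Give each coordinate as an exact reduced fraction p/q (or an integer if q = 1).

1. D_x = -61/3  [2·signedArea(DCB) = -105/2 ∩ DE · BF = 280]
2. D_y = 65/3  [2·signedArea(DCB) = -105/2 ∩ DE · BF = 280]
   → D = (-61/3, 65/3)

D = (-61/3, 65/3)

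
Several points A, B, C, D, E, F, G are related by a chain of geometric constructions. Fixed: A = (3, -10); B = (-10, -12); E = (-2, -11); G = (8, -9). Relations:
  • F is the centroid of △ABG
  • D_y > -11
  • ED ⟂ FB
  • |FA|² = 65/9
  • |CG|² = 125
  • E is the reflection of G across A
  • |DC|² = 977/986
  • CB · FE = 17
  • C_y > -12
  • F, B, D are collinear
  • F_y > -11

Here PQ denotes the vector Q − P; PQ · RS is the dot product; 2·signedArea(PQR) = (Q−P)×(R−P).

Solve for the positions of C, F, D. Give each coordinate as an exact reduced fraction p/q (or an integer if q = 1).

1. F_x = 1/3  [F is the centroid of △ABG]
2. F_y = -31/3  [F is the centroid of △ABG]
   → F = (1/3, -31/3)
3. D_x = -2017/986  [F, B, D are collinear ∩ ED ⟂ FB]
4. D_y = -10567/986  [F, B, D are collinear ∩ ED ⟂ FB]
   → D = (-2017/986, -10567/986)
5. C_x = -3  [line 7/3·x + 2/3·y + 43/3 = 0 ∩ |CG|² = 125]
6. C_y = -11  [line 7/3·x + 2/3·y + 43/3 = 0 ∩ |CG|² = 125]
   → C = (-3, -11)

C = (-3, -11)
D = (-2017/986, -10567/986)
F = (1/3, -31/3)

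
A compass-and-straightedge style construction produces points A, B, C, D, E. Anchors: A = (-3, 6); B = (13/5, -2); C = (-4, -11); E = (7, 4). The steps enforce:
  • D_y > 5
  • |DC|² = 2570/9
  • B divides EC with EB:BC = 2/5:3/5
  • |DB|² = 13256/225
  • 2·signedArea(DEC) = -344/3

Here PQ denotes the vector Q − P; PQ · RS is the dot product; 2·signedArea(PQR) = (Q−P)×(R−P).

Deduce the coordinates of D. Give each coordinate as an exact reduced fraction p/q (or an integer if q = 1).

D = (1/3, 16/3)

1. D_x = 1/3  [line 15·x + -11·y + 161/3 = 0 ∩ |DB|² = 13256/225]
2. D_y = 16/3  [line 15·x + -11·y + 161/3 = 0 ∩ |DB|² = 13256/225]
   → D = (1/3, 16/3)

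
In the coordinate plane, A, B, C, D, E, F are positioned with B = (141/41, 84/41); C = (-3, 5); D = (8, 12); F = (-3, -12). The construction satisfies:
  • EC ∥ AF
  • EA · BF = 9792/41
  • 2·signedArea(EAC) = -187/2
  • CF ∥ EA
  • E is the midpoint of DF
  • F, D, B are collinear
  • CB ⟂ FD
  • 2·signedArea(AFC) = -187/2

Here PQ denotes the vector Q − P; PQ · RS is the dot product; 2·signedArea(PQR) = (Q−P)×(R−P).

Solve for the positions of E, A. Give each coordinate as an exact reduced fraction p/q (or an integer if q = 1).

1. E_x = 5/2  [E is the midpoint of DF]
2. E_y = 0  [E is the midpoint of DF]
   → E = (5/2, 0)
3. A_x = 5/2  [EC ∥ AF ∩ CF ∥ EA]
4. A_y = -17  [EC ∥ AF ∩ CF ∥ EA]
   → A = (5/2, -17)

A = (5/2, -17)
E = (5/2, 0)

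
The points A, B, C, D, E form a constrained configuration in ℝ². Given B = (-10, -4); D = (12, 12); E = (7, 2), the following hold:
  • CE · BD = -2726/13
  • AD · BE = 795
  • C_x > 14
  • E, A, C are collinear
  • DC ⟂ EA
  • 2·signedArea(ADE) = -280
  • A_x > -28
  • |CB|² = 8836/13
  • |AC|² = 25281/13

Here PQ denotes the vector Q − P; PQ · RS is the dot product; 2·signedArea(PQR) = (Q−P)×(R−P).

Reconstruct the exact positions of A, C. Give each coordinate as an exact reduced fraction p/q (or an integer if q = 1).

A = (-27, -10)
C = (948/65, 304/65)

1. A_x = -27  [2·signedArea(ADE) = -280 ∩ AD · BE = 795]
2. A_y = -10  [2·signedArea(ADE) = -280 ∩ AD · BE = 795]
   → A = (-27, -10)
3. C_x = 948/65  [E, A, C are collinear ∩ DC ⟂ EA]
4. C_y = 304/65  [E, A, C are collinear ∩ DC ⟂ EA]
   → C = (948/65, 304/65)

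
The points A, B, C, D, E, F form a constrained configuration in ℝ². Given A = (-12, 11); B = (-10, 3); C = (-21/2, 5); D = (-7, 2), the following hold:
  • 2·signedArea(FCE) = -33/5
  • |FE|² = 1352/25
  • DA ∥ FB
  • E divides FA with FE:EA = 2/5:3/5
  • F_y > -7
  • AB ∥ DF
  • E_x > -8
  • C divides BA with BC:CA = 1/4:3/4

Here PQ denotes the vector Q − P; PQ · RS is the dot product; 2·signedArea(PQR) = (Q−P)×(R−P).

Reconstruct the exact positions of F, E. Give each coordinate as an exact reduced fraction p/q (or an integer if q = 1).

E = (-39/5, 4/5)
F = (-5, -6)

1. F_x = -5  [DA ∥ FB ∩ AB ∥ DF]
2. F_y = -6  [DA ∥ FB ∩ AB ∥ DF]
   → F = (-5, -6)
3. E_x = -39/5  [E divides FA with FE:EA = 2/5:3/5]
4. E_y = 4/5  [E divides FA with FE:EA = 2/5:3/5]
   → E = (-39/5, 4/5)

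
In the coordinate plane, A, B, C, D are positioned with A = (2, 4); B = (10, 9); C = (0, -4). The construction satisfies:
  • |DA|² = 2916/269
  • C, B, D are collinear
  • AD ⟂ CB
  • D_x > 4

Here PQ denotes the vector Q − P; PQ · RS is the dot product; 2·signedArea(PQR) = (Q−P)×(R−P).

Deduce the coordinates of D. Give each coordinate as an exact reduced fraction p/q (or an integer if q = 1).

D = (1240/269, 536/269)

1. D_x = 1240/269  [C, B, D are collinear ∩ AD ⟂ CB]
2. D_y = 536/269  [C, B, D are collinear ∩ AD ⟂ CB]
   → D = (1240/269, 536/269)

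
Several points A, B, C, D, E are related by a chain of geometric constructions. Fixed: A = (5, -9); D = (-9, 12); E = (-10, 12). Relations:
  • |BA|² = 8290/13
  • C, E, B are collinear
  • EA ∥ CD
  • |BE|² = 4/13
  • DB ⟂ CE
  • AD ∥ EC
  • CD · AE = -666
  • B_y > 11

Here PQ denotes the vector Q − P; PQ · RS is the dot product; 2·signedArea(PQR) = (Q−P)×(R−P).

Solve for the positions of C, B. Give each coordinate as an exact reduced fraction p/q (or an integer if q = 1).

B = (-126/13, 150/13)
C = (-24, 33)

1. C_x = -24  [EA ∥ CD ∩ AD ∥ EC]
2. C_y = 33  [EA ∥ CD ∩ AD ∥ EC]
   → C = (-24, 33)
3. B_x = -126/13  [C, E, B are collinear ∩ DB ⟂ CE]
4. B_y = 150/13  [C, E, B are collinear ∩ DB ⟂ CE]
   → B = (-126/13, 150/13)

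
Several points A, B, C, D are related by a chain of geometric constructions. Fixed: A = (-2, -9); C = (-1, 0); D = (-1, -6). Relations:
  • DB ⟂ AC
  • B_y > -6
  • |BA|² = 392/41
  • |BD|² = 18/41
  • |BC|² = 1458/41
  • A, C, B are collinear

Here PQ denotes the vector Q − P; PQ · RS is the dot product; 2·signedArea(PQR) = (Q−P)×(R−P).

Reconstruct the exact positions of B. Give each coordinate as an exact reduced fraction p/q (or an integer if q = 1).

B = (-68/41, -243/41)

1. B_x = -68/41  [A, C, B are collinear ∩ DB ⟂ AC]
2. B_y = -243/41  [A, C, B are collinear ∩ DB ⟂ AC]
   → B = (-68/41, -243/41)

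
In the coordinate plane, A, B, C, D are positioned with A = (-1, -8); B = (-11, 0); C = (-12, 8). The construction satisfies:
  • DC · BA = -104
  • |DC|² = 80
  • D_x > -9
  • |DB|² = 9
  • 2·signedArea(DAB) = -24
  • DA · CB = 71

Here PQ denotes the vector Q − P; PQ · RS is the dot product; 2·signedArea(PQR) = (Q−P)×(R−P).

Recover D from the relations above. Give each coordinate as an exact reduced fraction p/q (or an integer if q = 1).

1. D_x = -8  [DA · CB = 71 ∩ 2·signedArea(DAB) = -24]
2. D_y = 0  [DA · CB = 71 ∩ 2·signedArea(DAB) = -24]
   → D = (-8, 0)

D = (-8, 0)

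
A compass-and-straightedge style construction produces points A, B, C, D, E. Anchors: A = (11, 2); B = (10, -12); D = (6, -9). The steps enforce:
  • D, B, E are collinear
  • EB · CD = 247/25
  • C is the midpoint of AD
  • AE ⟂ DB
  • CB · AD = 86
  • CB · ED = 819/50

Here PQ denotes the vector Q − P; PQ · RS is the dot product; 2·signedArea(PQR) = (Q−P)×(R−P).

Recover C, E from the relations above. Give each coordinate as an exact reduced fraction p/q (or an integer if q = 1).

1. C_x = 17/2  [C is the midpoint of AD]
2. C_y = -7/2  [C is the midpoint of AD]
   → C = (17/2, -7/2)
3. E_x = 98/25  [D, B, E are collinear ∩ AE ⟂ DB]
4. E_y = -186/25  [D, B, E are collinear ∩ AE ⟂ DB]
   → E = (98/25, -186/25)

C = (17/2, -7/2)
E = (98/25, -186/25)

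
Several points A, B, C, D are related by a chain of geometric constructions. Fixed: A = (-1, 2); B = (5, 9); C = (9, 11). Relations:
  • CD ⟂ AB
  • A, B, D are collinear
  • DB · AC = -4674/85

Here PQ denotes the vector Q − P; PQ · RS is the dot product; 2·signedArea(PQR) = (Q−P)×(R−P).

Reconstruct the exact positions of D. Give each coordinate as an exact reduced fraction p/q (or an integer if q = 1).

D = (653/85, 1031/85)

1. D_x = 653/85  [A, B, D are collinear ∩ CD ⟂ AB]
2. D_y = 1031/85  [A, B, D are collinear ∩ CD ⟂ AB]
   → D = (653/85, 1031/85)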